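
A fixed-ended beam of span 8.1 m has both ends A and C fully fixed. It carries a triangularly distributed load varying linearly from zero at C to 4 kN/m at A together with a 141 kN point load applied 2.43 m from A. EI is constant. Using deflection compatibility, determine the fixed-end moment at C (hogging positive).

M_C = 80.7 kN·m

Release both end moments; the primary structure is a simply-supported span AC with redundants M_A and M_C.
Simple-span end rotations at A and C under the given loads:
  at A: triangular load, peak 4: w₀L³/(45EI) = 47.24/EI
  at C: triangular load, peak 4: 7w₀L³/(360EI) = 41.33/EI
  at A: point load 141 at a = 2.43: Pab(L + b)/(6LEI) = 550.4/EI
  at C: point load 141 at a = 2.43: Pab(L + a)/(6LEI) = 420.9/EI
  θ_A0 = 597.7/EI,  θ_C0 = 462.3/EI
Flexibility coefficients: a unit moment at one end gives L/(3EI) there and L/(6EI) at the far end, so f₁₁ = f₂₂ = 2.7/EI and f₁₂ = f₂₁ = 1.35/EI.
Compatibility — zero rotation at each built-in end:
  2.7 M_A + 1.35 M_C = 597.7
  1.35 M_A + 2.7 M_C = 462.3
Solving the pair gives M_A = 181 kN·m and M_C = 80.7 kN·m (hogging).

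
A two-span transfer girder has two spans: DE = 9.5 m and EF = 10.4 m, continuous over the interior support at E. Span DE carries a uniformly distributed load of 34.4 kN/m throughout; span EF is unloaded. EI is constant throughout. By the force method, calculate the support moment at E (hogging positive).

Insert a hinge at E; M_E is the redundant, and each span becomes simply supported.
Rotations at E on the released spans (each span's end-slope, ×1/EI):
  span DE: UDL 34.4: wL³/(24EI) = 1229/EI
  relative rotation θ_0 = (1229 + 0)/EI = 1229/EI
A unit hogging moment at E produces rotation L₁/(3EI) + L₂/(3EI) = 6.633/EI.
Slope continuity at E: θ_0 = M_E·6.633/EI, so M_E = 1229/6.633 = 185.3 kN·m (hogging).

M_E = 185.3 kN·m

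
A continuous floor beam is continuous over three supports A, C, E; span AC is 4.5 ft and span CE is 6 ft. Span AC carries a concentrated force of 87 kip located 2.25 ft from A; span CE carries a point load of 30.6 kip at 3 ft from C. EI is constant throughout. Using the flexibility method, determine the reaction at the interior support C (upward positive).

R_C = 78.68 kip

Release continuity at C by inserting a hinge; the redundant is the internal moment M_C. The primary structure is two simply-supported spans AC and CE.
End slopes at the hinge C, treating each span as simply supported:
  span AC: point load 87 at a = 2.25: Pab(L + a)/(6LEI) = 110.1/EI
  span CE: point load 30.6 at a = 3: Pab(L + b)/(6LEI) = 68.85/EI
  relative rotation θ_0 = (110.1 + 68.85)/EI = 179/EI
A unit hogging moment at C produces rotation L₁/(3EI) + L₂/(3EI) = 3.5/EI.
Compatibility: M_C·(L₁+L₂)/(3EI) = θ_0, giving M_C = 51.13 kip·ft (hogging).
Span AC, ΣM about A with M_C applied at C: R_C^{AC}·4.5 = 195.8 + 51.13, so R_C^{AC} = 54.86 kip and R_A = 87 − 54.86 = 32.14 kip.
Span CE, ΣM about E: R_C^{CE}·6 = 91.8 + 51.13, so R_C^{CE} = 23.82 kip and R_E = 30.6 − 23.82 = 6.778 kip.
R_C = 54.86 + 23.82 = 78.68 kip.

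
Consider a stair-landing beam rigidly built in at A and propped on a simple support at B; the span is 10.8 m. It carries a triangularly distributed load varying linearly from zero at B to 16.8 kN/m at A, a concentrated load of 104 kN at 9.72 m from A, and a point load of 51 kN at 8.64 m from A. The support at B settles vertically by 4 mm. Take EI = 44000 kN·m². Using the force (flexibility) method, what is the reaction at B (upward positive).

Choose R_B as the redundant. The primary structure is the cantilever fixed at A.
Deflection at B on the released cantilever, summing each load's contribution:
  triangular load, peak 16.8 at the fixed end: w₀L⁴/(30EI) = 7619/EI
  point load 104 at a = 9.72: Pa²(3L − a)/(6EI) = 37141/EI
  point load 51 at a = 8.64: Pa²(3L − a)/(6EI) = 15076/EI
  δ_0 = 59836/EI
Flexibility coefficient — unit upward force at B: δ_{BB} = L³/(3EI) = 419.9/EI.
With EI = 44000 kN·m²: δ_0 = 1.3599 m and δ_{BB} = 0.009543 m/kN.
Compatibility — the beam at B must follow the support down by 0.004 m: δ_0 − R_B·δ_{BB} = 0.004, so R_B = (1.3599 − 0.004)/0.009543 = 142.1 kN.

R_B = 142.1 kN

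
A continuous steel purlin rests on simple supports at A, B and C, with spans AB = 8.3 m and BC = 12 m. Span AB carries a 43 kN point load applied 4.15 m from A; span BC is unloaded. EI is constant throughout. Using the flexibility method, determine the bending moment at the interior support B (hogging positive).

M_B = 27.36 kN·m

Insert a hinge at B; M_B is the redundant, and each span becomes simply supported.
End slopes at the hinge B, treating each span as simply supported:
  span AB: point load 43 at a = 4.15: Pab(L + a)/(6LEI) = 185.1/EI
  relative rotation θ_0 = (185.1 + 0)/EI = 185.1/EI
A unit hogging moment at B produces rotation L₁/(3EI) + L₂/(3EI) = 6.767/EI.
Slope continuity at B: θ_0 = M_B·6.767/EI, so M_B = 185.1/6.767 = 27.36 kN·m (hogging).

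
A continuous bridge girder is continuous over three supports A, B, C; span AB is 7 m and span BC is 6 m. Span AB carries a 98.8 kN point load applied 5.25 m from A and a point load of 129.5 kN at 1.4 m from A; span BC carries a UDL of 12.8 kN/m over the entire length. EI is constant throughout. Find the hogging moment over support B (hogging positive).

M_B = 134.5 kN·m

Insert a hinge at B; M_B is the redundant, and each span becomes simply supported.
End slopes at the hinge B, treating each span as simply supported:
  span AB: point load 98.8 at a = 5.25: Pab(L + a)/(6LEI) = 264.8/EI
  span AB: point load 129.5 at a = 1.4: Pab(L + a)/(6LEI) = 203.1/EI
  span BC: UDL 12.8: wL³/(24EI) = 115.2/EI
  relative rotation θ_0 = (467.8 + 115.2)/EI = 583/EI
A unit hogging moment at B produces rotation L₁/(3EI) + L₂/(3EI) = 4.333/EI.
Compatibility: M_B·(L₁+L₂)/(3EI) = θ_0, giving M_B = 134.5 kN·m (hogging).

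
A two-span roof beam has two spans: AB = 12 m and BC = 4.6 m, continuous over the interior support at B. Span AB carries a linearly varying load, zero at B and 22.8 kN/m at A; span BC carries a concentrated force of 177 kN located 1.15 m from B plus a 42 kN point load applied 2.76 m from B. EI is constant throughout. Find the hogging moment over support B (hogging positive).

M_B = 184.5 kN·m

Insert a hinge at B; M_B is the redundant, and each span becomes simply supported.
Discontinuity in slope at B on the released structure — sum the simple-span end rotations:
  span AB: triangular load, peak 22.8: 7w₀L³/(360EI) = 766.1/EI
  span BC: point load 177 at a = 1.15: Pab(L + b)/(6LEI) = 204.8/EI
  span BC: point load 42 at a = 2.76: Pab(L + b)/(6LEI) = 49.77/EI
  relative rotation θ_0 = (766.1 + 254.6)/EI = 1021/EI
A unit hogging moment at B produces rotation L₁/(3EI) + L₂/(3EI) = 5.533/EI.
Slope continuity at B: θ_0 = M_B·5.533/EI, so M_B = 1021/5.533 = 184.5 kN·m (hogging).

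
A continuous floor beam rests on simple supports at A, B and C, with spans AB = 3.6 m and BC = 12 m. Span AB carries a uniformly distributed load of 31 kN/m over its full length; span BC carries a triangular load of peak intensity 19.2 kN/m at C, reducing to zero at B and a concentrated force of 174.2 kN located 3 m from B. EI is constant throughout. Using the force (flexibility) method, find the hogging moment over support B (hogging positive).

M_B = 399.5 kN·m

Insert a hinge at B; M_B is the redundant, and each span becomes simply supported.
End slopes at the hinge B, treating each span as simply supported:
  span AB: UDL 31: wL³/(24EI) = 60.26/EI
  span BC: triangular load, peak 19.2: 7w₀L³/(360EI) = 645.1/EI
  span BC: point load 174.2 at a = 3: Pab(L + b)/(6LEI) = 1372/EI
  relative rotation θ_0 = (60.26 + 2017)/EI = 2077/EI
A unit hogging moment at B produces rotation L₁/(3EI) + L₂/(3EI) = 5.2/EI.
Compatibility: M_B·(L₁+L₂)/(3EI) = θ_0, giving M_B = 399.5 kN·m (hogging).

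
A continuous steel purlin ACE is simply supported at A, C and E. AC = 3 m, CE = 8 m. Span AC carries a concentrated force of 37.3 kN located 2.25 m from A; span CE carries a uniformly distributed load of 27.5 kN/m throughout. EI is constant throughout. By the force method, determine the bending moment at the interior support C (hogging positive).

M_C = 165 kN·m

Insert a hinge at C; M_C is the redundant, and each span becomes simply supported.
End slopes at the hinge C, treating each span as simply supported:
  span AC: point load 37.3 at a = 2.25: Pab(L + a)/(6LEI) = 18.36/EI
  span CE: UDL 27.5: wL³/(24EI) = 586.7/EI
  relative rotation θ_0 = (18.36 + 586.7)/EI = 605/EI
A unit hogging moment at C produces rotation L₁/(3EI) + L₂/(3EI) = 3.667/EI.
Slope continuity at C: θ_0 = M_C·3.667/EI, so M_C = 605/3.667 = 165 kN·m (hogging).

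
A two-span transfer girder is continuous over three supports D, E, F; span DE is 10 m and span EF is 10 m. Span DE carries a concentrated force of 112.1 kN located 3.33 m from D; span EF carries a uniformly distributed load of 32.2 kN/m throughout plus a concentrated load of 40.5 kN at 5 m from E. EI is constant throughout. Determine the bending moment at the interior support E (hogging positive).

Release continuity at E by inserting a hinge; the redundant is the internal moment M_E. The primary structure is two simply-supported spans DE and EF.
Discontinuity in slope at E on the released structure — sum the simple-span end rotations:
  span DE: point load 112.1 at a = 3.33: Pab(L + a)/(6LEI) = 553.2/EI
  span EF: UDL 32.2: wL³/(24EI) = 1342/EI
  span EF: point load 40.5 at a = 5: Pab(L + b)/(6LEI) = 253.1/EI
  relative rotation θ_0 = (553.2 + 1595)/EI = 2148/EI
A unit hogging moment at E produces rotation L₁/(3EI) + L₂/(3EI) = 6.667/EI.
Compatibility: M_E·(L₁+L₂)/(3EI) = θ_0, giving M_E = 322.2 kN·m (hogging).

M_E = 322.2 kN·m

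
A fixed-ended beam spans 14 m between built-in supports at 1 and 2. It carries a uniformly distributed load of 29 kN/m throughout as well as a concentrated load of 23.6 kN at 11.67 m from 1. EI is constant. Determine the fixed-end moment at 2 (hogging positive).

M_2 = 511.9 kN·m

Release both end moments; the primary structure is a simply-supported span 12 with redundants M_1 and M_2.
End rotations of the released simple span under the applied load (×1/EI):
  at 1: UDL 29: wL³/(24EI) = 3316/EI
  at 2: UDL 29: wL³/(24EI) = 3316/EI
  at 1: point load 23.6 at a = 11.67: Pab(L + b)/(6LEI) = 124.8/EI
  at 2: point load 23.6 at a = 11.67: Pab(L + a)/(6LEI) = 196.1/EI
  θ_10 = 3440/EI,  θ_20 = 3512/EI
Flexibility coefficients: a unit moment at one end gives L/(3EI) there and L/(6EI) at the far end, so f₁₁ = f₂₂ = 4.667/EI and f₁₂ = f₂₁ = 2.333/EI.
Compatibility — zero rotation at each built-in end:
  4.667 M_1 + 2.333 M_2 = 3440
  2.333 M_1 + 4.667 M_2 = 3512
Solving the pair gives M_1 = 481.3 kN·m and M_2 = 511.9 kN·m (hogging).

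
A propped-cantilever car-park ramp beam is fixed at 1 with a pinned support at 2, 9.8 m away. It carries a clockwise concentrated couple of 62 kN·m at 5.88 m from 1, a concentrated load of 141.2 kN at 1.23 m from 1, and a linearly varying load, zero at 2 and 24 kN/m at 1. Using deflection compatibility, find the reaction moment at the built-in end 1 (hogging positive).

Remove the prop at 2; the released (primary) structure is a cantilever built in at 1.
Downward deflection at the released point 2 due to the loads:
  clockwise couple 62 at a = 5.88: M₀a(2L − a)/(2EI) = 2501/EI
  point load 141.2 at a = 1.23: Pa²(3L − a)/(6EI) = 1003/EI
  triangular load, peak 24 at the fixed end: w₀L⁴/(30EI) = 7379/EI
  δ_0 = 10883/EI
Tip deflection under a unit load at 2: L³/(3EI) = 313.7/EI.
Compatibility at 2: δ_0 − R_2·δ_{22} = 0, so R_2 = 10883/313.7 = 34.69 kN.
Moment equilibrium about 1: M_1 = Σ(load moments about 1) − R_2·L = 619.8 − 34.69×9.8 = 279.9 kN·m.

M_1 = 279.9 kN·m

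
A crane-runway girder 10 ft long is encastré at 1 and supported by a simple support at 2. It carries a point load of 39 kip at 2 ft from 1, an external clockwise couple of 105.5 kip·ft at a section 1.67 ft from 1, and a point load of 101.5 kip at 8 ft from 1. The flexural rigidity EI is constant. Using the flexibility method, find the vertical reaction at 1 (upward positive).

R_1 = 62.02 kip

Remove the prop at 2; the released (primary) structure is a cantilever built in at 1.
Deflection at 2 on the released cantilever, summing each load's contribution:
  point load 39 at a = 2: Pa²(3L − a)/(6EI) = 728/EI
  clockwise couple 105.5 at a = 1.67: M₀a(2L − a)/(2EI) = 1615/EI
  point load 101.5 at a = 8: Pa²(3L − a)/(6EI) = 23819/EI
  δ_0 = 26161/EI
Tip deflection under a unit load at 2: L³/(3EI) = 333.3/EI.
The prop prevents deflection at 2: R_2 = δ_0/δ_{22} = 26161/333.3 = 78.48 kip.
Vertical equilibrium: R_1 = ΣP − R_2 = 140.5 − 78.48 = 62.02 kip.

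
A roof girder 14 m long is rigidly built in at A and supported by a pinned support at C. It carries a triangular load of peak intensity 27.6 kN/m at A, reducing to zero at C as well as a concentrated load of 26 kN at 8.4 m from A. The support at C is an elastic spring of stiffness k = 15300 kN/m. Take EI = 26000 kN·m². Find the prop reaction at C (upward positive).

R_C = 49.78 kN

Release the roller at C. Primary structure: cantilever fixed at A.
Free-end deflection of the primary structure under the applied loading (downward +):
  triangular load, peak 27.6 at the fixed end: w₀L⁴/(30EI) = 35343/EI
  point load 26 at a = 8.4: Pa²(3L − a)/(6EI) = 10274/EI
  δ_0 = 45616/EI
Flexibility coefficient — unit upward force at C: δ_{CC} = L³/(3EI) = 914.7/EI.
With EI = 26000 kN·m²: δ_0 = 1.7545 m and δ_{CC} = 0.035179 m/kN.
Compatibility — the spring shortens by R_C/k under the reaction it provides: δ_0 − R_C·δ_{CC} = R_C/k. With 1/k = 0.000065 m/kN, R_C = δ_0 / (δ_{CC} + 1/k) = 1.7545 / (0.035179 + 0.000065) = 49.78 kN.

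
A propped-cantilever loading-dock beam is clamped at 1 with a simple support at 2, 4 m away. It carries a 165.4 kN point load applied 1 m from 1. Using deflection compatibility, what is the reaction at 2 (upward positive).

R_2 = 14.21 kN

Take the reaction at 2 as the redundant and release it; the primary structure is a cantilever fixed at 1.
Primary-structure tip deflection at 2 by superposition:
  point load 165.4 at a = 1: Pa²(3L − a)/(6EI) = 303.2/EI
Flexibility coefficient — unit upward force at 2: δ_{22} = L³/(3EI) = 21.33/EI.
The prop prevents deflection at 2: R_2 = δ_0/δ_{22} = 303.2/21.33 = 14.21 kN.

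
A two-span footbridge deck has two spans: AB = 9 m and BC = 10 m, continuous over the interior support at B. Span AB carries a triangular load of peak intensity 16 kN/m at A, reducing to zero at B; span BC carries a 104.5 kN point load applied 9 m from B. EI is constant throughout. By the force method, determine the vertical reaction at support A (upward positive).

Insert a hinge at B; M_B is the redundant, and each span becomes simply supported.
Rotations at B on the released spans (each span's end-slope, ×1/EI):
  span AB: triangular load, peak 16: 7w₀L³/(360EI) = 226.8/EI
  span BC: point load 104.5 at a = 9: Pab(L + b)/(6LEI) = 172.4/EI
  relative rotation θ_0 = (226.8 + 172.4)/EI = 399.2/EI
A unit hogging moment at B produces rotation L₁/(3EI) + L₂/(3EI) = 6.333/EI.
Slope continuity at B: θ_0 = M_B·6.333/EI, so M_B = 399.2/6.333 = 63.04 kN·m (hogging).
Span AB, ΣM about A with M_B applied at B: R_B^{AB}·9 = 216 + 63.04, so R_B^{AB} = 31 kN and R_A = 72 − 31 = 41 kN.

R_A = 41 kN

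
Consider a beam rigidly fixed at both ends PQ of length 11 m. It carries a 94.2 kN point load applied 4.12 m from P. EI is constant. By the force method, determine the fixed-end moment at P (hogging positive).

M_P = 151.8 kN·m

Take the two fixed-end moments M_P, M_Q as redundants; the released structure is the simple span PQ.
End rotations of the released simple span under the applied load (×1/EI):
  at P: point load 94.2 at a = 4.12: Pab(L + b)/(6LEI) = 723.4/EI
  at Q: point load 94.2 at a = 4.12: Pab(L + a)/(6LEI) = 611.7/EI
  θ_P0 = 723.4/EI,  θ_Q0 = 611.7/EI
Flexibility coefficients: a unit moment at one end gives L/(3EI) there and L/(6EI) at the far end, so f₁₁ = f₂₂ = 3.667/EI and f₁₂ = f₂₁ = 1.833/EI.
Compatibility — zero rotation at each built-in end:
  3.667 M_P + 1.833 M_Q = 723.4
  1.833 M_P + 3.667 M_Q = 611.7
Solving the pair gives M_P = 151.8 kN·m and M_Q = 90.92 kN·m (hogging).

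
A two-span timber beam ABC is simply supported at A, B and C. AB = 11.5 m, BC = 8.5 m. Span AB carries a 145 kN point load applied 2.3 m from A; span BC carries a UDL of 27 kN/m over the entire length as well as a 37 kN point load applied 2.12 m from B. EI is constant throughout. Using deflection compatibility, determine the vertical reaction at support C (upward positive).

R_C = 98.38 kN

Release continuity at B by inserting a hinge; the redundant is the internal moment M_B. The primary structure is two simply-supported spans AB and BC.
Discontinuity in slope at B on the released structure — sum the simple-span end rotations:
  span AB: point load 145 at a = 2.3: Pab(L + a)/(6LEI) = 613.6/EI
  span BC: UDL 27: wL³/(24EI) = 690.9/EI
  span BC: point load 37 at a = 2.12: Pab(L + b)/(6LEI) = 146/EI
  relative rotation θ_0 = (613.6 + 836.9)/EI = 1451/EI
A unit hogging moment at B produces rotation L₁/(3EI) + L₂/(3EI) = 6.667/EI.
Slope continuity at B: θ_0 = M_B·6.667/EI, so M_B = 1451/6.667 = 217.6 kN·m (hogging).
Span BC, ΣM about C: R_B^{BC}·8.5 = 1211 + 217.6, so R_B^{BC} = 168.1 kN and R_C = 266.5 − 168.1 = 98.38 kN.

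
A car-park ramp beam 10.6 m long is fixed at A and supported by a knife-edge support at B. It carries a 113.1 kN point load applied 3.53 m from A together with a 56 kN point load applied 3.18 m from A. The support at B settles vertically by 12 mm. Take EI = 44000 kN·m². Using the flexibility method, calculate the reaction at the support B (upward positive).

R_B = 22.2 kN

Choose R_B as the redundant. The primary structure is the cantilever fixed at A.
Deflection at B on the released cantilever, summing each load's contribution:
  point load 113.1 at a = 3.53: Pa²(3L − a)/(6EI) = 6640/EI
  point load 56 at a = 3.18: Pa²(3L − a)/(6EI) = 2701/EI
  δ_0 = 9342/EI
Tip deflection under a unit load at B: L³/(3EI) = 397/EI.
With EI = 44000 kN·m²: δ_0 = 0.21231 m and δ_{BB} = 0.009023 m/kN.
Compatibility — the beam at B must follow the support down by 0.012 m: δ_0 − R_B·δ_{BB} = 0.012, so R_B = (0.21231 − 0.012)/0.009023 = 22.2 kN.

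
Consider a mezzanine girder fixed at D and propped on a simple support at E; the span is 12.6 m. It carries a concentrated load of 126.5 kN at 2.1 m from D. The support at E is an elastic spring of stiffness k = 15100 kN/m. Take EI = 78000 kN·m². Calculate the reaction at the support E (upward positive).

Take the reaction at E as the redundant and release it; the primary structure is a cantilever fixed at D.
Free-end deflection of the primary structure under the applied loading (downward +):
  point load 126.5 at a = 2.1: Pa²(3L − a)/(6EI) = 3319/EI
Flexibility coefficient — unit upward force at E: δ_{EE} = L³/(3EI) = 666.8/EI.
With EI = 78000 kN·m²: δ_0 = 0.042555 m and δ_{EE} = 0.008549 m/kN.
Compatibility — the spring shortens by R_E/k under the reaction it provides: δ_0 − R_E·δ_{EE} = R_E/k. With 1/k = 0.000066 m/kN, R_E = δ_0 / (δ_{EE} + 1/k) = 0.042555 / (0.008549 + 0.000066) = 4.94 kN.

R_E = 4.94 kN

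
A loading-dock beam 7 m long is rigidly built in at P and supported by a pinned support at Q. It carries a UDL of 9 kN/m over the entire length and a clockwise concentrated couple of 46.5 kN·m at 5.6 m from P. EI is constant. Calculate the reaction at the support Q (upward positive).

Choose R_Q as the redundant. The primary structure is the cantilever fixed at P.
Primary-structure tip deflection at Q by superposition:
  UDL 9: wL⁴/(8EI) = 2701/EI
  clockwise couple 46.5 at a = 5.6: M₀a(2L − a)/(2EI) = 1094/EI
  δ_0 = 3795/EI
Tip deflection under a unit load at Q: L³/(3EI) = 114.3/EI.
The prop prevents deflection at Q: R_Q = δ_0/δ_{QQ} = 3795/114.3 = 33.19 kN.

R_Q = 33.19 kN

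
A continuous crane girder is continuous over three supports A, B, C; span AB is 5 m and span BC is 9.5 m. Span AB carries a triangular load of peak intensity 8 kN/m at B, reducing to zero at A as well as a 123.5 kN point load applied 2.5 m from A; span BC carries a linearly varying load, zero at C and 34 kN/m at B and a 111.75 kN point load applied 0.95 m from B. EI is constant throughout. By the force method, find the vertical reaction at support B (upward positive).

R_B = 356 kN

Insert a hinge at B; M_B is the redundant, and each span becomes simply supported.
Rotations at B on the released spans (each span's end-slope, ×1/EI):
  span AB: triangular load, peak 8: w₀L³/(45EI) = 22.22/EI
  span AB: point load 123.5 at a = 2.5: Pab(L + a)/(6LEI) = 193/EI
  span BC: triangular load, peak 34: w₀L³/(45EI) = 647.8/EI
  span BC: point load 111.75 at a = 0.95: Pab(L + b)/(6LEI) = 287.4/EI
  relative rotation θ_0 = (215.2 + 935.2)/EI = 1150/EI
A unit hogging moment at B produces rotation L₁/(3EI) + L₂/(3EI) = 4.833/EI.
Compatibility: M_B·(L₁+L₂)/(3EI) = θ_0, giving M_B = 238 kN·m (hogging).
Span AB, ΣM about A with M_B applied at B: R_B^{AB}·5 = 375.4 + 238, so R_B^{AB} = 122.7 kN and R_A = 143.5 − 122.7 = 20.81 kN.
Span BC, ΣM about C: R_B^{BC}·9.5 = 1978 + 238, so R_B^{BC} = 233.3 kN and R_C = 273.2 − 233.3 = 39.95 kN.
R_B = 122.7 + 233.3 = 356 kN.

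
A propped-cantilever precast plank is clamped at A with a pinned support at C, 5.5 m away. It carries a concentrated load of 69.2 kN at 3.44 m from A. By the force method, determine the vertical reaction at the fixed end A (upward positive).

Choose R_C as the redundant. The primary structure is the cantilever fixed at A.
Free-end deflection of the primary structure under the applied loading (downward +):
  point load 69.2 at a = 3.44: Pa²(3L − a)/(6EI) = 1782/EI
Tip deflection under a unit load at C: L³/(3EI) = 55.46/EI.
Compatibility at C: δ_0 − R_C·δ_{CC} = 0, so R_C = 1782/55.46 = 32.14 kN.
Vertical equilibrium: R_A = ΣP − R_C = 69.2 − 32.14 = 37.06 kN.

R_A = 37.06 kN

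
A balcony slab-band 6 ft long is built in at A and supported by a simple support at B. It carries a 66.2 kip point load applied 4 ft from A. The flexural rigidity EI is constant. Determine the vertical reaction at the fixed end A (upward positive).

Take the reaction at B as the redundant and release it; the primary structure is a cantilever fixed at A.
Free-end deflection of the primary structure under the applied loading (downward +):
  point load 66.2 at a = 4: Pa²(3L − a)/(6EI) = 2471/EI
Flexibility coefficient — unit upward force at B: δ_{BB} = L³/(3EI) = 72/EI.
The prop prevents deflection at B: R_B = δ_0/δ_{BB} = 2471/72 = 34.33 kip.
Vertical equilibrium: R_A = ΣP − R_B = 66.2 − 34.33 = 31.87 kip.

R_A = 31.87 kip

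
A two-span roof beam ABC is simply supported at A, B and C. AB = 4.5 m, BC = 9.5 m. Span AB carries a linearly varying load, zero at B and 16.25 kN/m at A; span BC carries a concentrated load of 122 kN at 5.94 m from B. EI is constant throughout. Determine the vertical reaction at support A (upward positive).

R_A = -5.144 kN

Release continuity at B by inserting a hinge; the redundant is the internal moment M_B. The primary structure is two simply-supported spans AB and BC.
Rotations at B on the released spans (each span's end-slope, ×1/EI):
  span AB: triangular load, peak 16.25: 7w₀L³/(360EI) = 28.79/EI
  span BC: point load 122 at a = 5.94: Pab(L + b)/(6LEI) = 591.1/EI
  relative rotation θ_0 = (28.79 + 591.1)/EI = 619.9/EI
A unit hogging moment at B produces rotation L₁/(3EI) + L₂/(3EI) = 4.667/EI.
Compatibility: M_B·(L₁+L₂)/(3EI) = θ_0, giving M_B = 132.8 kN·m (hogging).
Span AB, ΣM about A with M_B applied at B: R_B^{AB}·4.5 = 54.84 + 132.8, so R_B^{AB} = 41.71 kN and R_A = 36.56 − 41.71 = -5.144 kN.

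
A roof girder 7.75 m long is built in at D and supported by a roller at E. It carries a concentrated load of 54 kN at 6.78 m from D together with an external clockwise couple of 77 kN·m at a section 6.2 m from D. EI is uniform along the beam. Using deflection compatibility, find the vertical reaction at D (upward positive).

R_D = -4.222 kN

Remove the prop at E; the released (primary) structure is a cantilever built in at D.
Free-end deflection of the primary structure under the applied loading (downward +):
  point load 54 at a = 6.78: Pa²(3L − a)/(6EI) = 6814/EI
  clockwise couple 77 at a = 6.2: M₀a(2L − a)/(2EI) = 2220/EI
  δ_0 = 9034/EI
Tip deflection under a unit load at E: L³/(3EI) = 155.2/EI.
The prop prevents deflection at E: R_E = δ_0/δ_{EE} = 9034/155.2 = 58.22 kN.
Vertical equilibrium: R_D = ΣP − R_E = 54 − 58.22 = -4.222 kN.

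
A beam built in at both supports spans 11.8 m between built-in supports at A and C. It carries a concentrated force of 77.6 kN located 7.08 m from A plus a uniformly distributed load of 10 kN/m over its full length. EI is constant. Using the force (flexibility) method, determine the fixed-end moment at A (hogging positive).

M_A = 203.9 kN·m

Take the two fixed-end moments M_A, M_C as redundants; the released structure is the simple span AC.
Simple-span end rotations at A and C under the given loads:
  at A: point load 77.6 at a = 7.08: Pab(L + b)/(6LEI) = 605.1/EI
  at C: point load 77.6 at a = 7.08: Pab(L + a)/(6LEI) = 691.5/EI
  at A: UDL 10: wL³/(24EI) = 684.6/EI
  at C: UDL 10: wL³/(24EI) = 684.6/EI
  θ_A0 = 1290/EI,  θ_C0 = 1376/EI
Flexibility coefficients: a unit moment at one end gives L/(3EI) there and L/(6EI) at the far end, so f₁₁ = f₂₂ = 3.933/EI and f₁₂ = f₂₁ = 1.967/EI.
Compatibility — zero rotation at each built-in end:
  3.933 M_A + 1.967 M_C = 1290
  1.967 M_A + 3.933 M_C = 1376
Solving the pair gives M_A = 203.9 kN·m and M_C = 247.9 kN·m (hogging).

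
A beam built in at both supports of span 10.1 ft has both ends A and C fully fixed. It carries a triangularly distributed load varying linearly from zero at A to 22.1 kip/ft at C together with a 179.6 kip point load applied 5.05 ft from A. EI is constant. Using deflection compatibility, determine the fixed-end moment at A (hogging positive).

M_A = 301.9 kip·ft

Take the two fixed-end moments M_A, M_C as redundants; the released structure is the simple span AC.
On the primary (simply-supported) span, the end slopes from the loading are:
  at A: triangular load, peak 22.1: 7w₀L³/(360EI) = 442.7/EI
  at C: triangular load, peak 22.1: w₀L³/(45EI) = 506/EI
  at A: point load 179.6 at a = 5.05: Pab(L + b)/(6LEI) = 1145/EI
  at C: point load 179.6 at a = 5.05: Pab(L + a)/(6LEI) = 1145/EI
  θ_A0 = 1588/EI,  θ_C0 = 1651/EI
Flexibility coefficients: a unit moment at one end gives L/(3EI) there and L/(6EI) at the far end, so f₁₁ = f₂₂ = 3.367/EI and f₁₂ = f₂₁ = 1.683/EI.
Compatibility — zero rotation at each built-in end:
  3.367 M_A + 1.683 M_C = 1588
  1.683 M_A + 3.367 M_C = 1651
Solving the pair gives M_A = 301.9 kip·ft and M_C = 339.5 kip·ft (hogging).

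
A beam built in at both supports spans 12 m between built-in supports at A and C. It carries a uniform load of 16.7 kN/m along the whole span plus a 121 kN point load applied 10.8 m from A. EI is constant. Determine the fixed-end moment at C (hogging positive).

M_C = 318 kN·m

Release both end moments; the primary structure is a simply-supported span AC with redundants M_A and M_C.
End rotations of the released simple span under the applied load (×1/EI):
  at A: UDL 16.7: wL³/(24EI) = 1202/EI
  at C: UDL 16.7: wL³/(24EI) = 1202/EI
  at A: point load 121 at a = 10.8: Pab(L + b)/(6LEI) = 287.5/EI
  at C: point load 121 at a = 10.8: Pab(L + a)/(6LEI) = 496.6/EI
  θ_A0 = 1490/EI,  θ_C0 = 1699/EI
Flexibility coefficients: a unit moment at one end gives L/(3EI) there and L/(6EI) at the far end, so f₁₁ = f₂₂ = 4/EI and f₁₂ = f₂₁ = 2/EI.
Compatibility — zero rotation at each built-in end:
  4 M_A + 2 M_C = 1490
  2 M_A + 4 M_C = 1699
Solving the pair gives M_A = 213.5 kN·m and M_C = 318 kN·m (hogging).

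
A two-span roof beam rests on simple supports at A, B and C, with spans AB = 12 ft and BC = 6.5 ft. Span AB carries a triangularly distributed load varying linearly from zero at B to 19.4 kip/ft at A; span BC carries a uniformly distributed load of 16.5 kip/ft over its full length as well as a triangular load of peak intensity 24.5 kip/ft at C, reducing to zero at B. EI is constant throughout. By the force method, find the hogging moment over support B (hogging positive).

Take M_B as the redundant. Released structure: two simple spans AB and BC with a hinge at B.
End slopes at the hinge B, treating each span as simply supported:
  span AB: triangular load, peak 19.4: 7w₀L³/(360EI) = 651.8/EI
  span BC: UDL 16.5: wL³/(24EI) = 188.8/EI
  span BC: triangular load, peak 24.5: 7w₀L³/(360EI) = 130.8/EI
  relative rotation θ_0 = (651.8 + 319.6)/EI = 971.5/EI
A unit hogging moment at B produces rotation L₁/(3EI) + L₂/(3EI) = 6.167/EI.
Slope continuity at B: θ_0 = M_B·6.167/EI, so M_B = 971.5/6.167 = 157.5 kip·ft (hogging).

M_B = 157.5 kip·ft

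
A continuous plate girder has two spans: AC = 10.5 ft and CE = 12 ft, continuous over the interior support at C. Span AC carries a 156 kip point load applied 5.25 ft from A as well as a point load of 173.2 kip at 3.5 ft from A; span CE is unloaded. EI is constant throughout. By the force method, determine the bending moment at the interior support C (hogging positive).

M_C = 269.1 kip·ft

Release continuity at C by inserting a hinge; the redundant is the internal moment M_C. The primary structure is two simply-supported spans AC and CE.
End slopes at the hinge C, treating each span as simply supported:
  span AC: point load 156 at a = 5.25: Pab(L + a)/(6LEI) = 1075/EI
  span AC: point load 173.2 at a = 3.5: Pab(L + a)/(6LEI) = 943/EI
  relative rotation θ_0 = (2018 + 0)/EI = 2018/EI
A unit hogging moment at C produces rotation L₁/(3EI) + L₂/(3EI) = 7.5/EI.
Slope continuity at C: θ_0 = M_C·7.5/EI, so M_C = 2018/7.5 = 269.1 kip·ft (hogging).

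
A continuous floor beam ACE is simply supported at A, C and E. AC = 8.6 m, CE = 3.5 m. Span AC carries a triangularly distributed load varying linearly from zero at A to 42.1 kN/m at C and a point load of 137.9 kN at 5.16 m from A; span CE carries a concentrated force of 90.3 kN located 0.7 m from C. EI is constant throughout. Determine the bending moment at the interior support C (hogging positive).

Insert a hinge at C; M_C is the redundant, and each span becomes simply supported.
Discontinuity in slope at C on the released structure — sum the simple-span end rotations:
  span AC: triangular load, peak 42.1: w₀L³/(45EI) = 595.1/EI
  span AC: point load 137.9 at a = 5.16: Pab(L + a)/(6LEI) = 652.7/EI
  span CE: point load 90.3 at a = 0.7: Pab(L + b)/(6LEI) = 53.1/EI
  relative rotation θ_0 = (1248 + 53.1)/EI = 1301/EI
A unit hogging moment at C produces rotation L₁/(3EI) + L₂/(3EI) = 4.033/EI.
Slope continuity at C: θ_0 = M_C·4.033/EI, so M_C = 1301/4.033 = 322.5 kN·m (hogging).

M_C = 322.5 kN·m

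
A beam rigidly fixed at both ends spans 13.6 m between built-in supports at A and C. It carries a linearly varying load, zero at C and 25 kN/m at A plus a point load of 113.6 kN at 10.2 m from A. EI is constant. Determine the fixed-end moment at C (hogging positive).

Take the two fixed-end moments M_A, M_C as redundants; the released structure is the simple span AC.
Simple-span end rotations at A and C under the given loads:
  at A: triangular load, peak 25: w₀L³/(45EI) = 1397/EI
  at C: triangular load, peak 25: 7w₀L³/(360EI) = 1223/EI
  at A: point load 113.6 at a = 10.2: Pab(L + b)/(6LEI) = 820.8/EI
  at C: point load 113.6 at a = 10.2: Pab(L + a)/(6LEI) = 1149/EI
  θ_A0 = 2218/EI,  θ_C0 = 2372/EI
Flexibility coefficients: a unit moment at one end gives L/(3EI) there and L/(6EI) at the far end, so f₁₁ = f₂₂ = 4.533/EI and f₁₂ = f₂₁ = 2.267/EI.
Compatibility — zero rotation at each built-in end:
  4.533 M_A + 2.267 M_C = 2218
  2.267 M_A + 4.533 M_C = 2372
Solving the pair gives M_A = 303.6 kN·m and M_C = 371.4 kN·m (hogging).

M_C = 371.4 kN·m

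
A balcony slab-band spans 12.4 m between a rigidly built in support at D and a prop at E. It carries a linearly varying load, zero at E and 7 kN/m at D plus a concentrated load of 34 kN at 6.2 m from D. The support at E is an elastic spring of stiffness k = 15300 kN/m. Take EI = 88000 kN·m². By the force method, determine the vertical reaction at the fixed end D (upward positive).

R_D = 58.27 kN

Take the reaction at E as the redundant and release it; the primary structure is a cantilever fixed at D.
Free-end deflection of the primary structure under the applied loading (downward +):
  triangular load, peak 7 at the fixed end: w₀L⁴/(30EI) = 5516/EI
  point load 34 at a = 6.2: Pa²(3L − a)/(6EI) = 6753/EI
  δ_0 = 12269/EI
Flexibility coefficient — unit upward force at E: δ_{EE} = L³/(3EI) = 635.5/EI.
With EI = 88000 kN·m²: δ_0 = 0.13942 m and δ_{EE} = 0.007222 m/kN.
Compatibility — the spring shortens by R_E/k under the reaction it provides: δ_0 − R_E·δ_{EE} = R_E/k. With 1/k = 0.000065 m/kN, R_E = δ_0 / (δ_{EE} + 1/k) = 0.13942 / (0.007222 + 0.000065) = 19.13 kN.
Vertical equilibrium: R_D = ΣP − R_E = 77.4 − 19.13 = 58.27 kN.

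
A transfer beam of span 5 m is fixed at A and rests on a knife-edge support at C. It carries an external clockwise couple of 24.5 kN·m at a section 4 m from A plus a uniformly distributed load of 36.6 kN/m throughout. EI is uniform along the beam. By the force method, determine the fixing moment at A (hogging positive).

M_A = 103.6 kN·m

Take the reaction at C as the redundant and release it; the primary structure is a cantilever fixed at A.
Free-end deflection of the primary structure under the applied loading (downward +):
  clockwise couple 24.5 at a = 4: M₀a(2L − a)/(2EI) = 294/EI
  UDL 36.6: wL⁴/(8EI) = 2859/EI
  δ_0 = 3153/EI
Flexibility coefficient — unit upward force at C: δ_{CC} = L³/(3EI) = 41.67/EI.
Compatibility at C: δ_0 − R_C·δ_{CC} = 0, so R_C = 3153/41.67 = 75.68 kN.
Moment equilibrium about A: M_A = Σ(load moments about A) − R_C·L = 482 − 75.68×5 = 103.6 kN·m.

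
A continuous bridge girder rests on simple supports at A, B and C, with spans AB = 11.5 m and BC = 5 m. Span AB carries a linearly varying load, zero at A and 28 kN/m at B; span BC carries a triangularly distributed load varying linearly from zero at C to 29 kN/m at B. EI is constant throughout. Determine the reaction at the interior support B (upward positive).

R_B = 209.2 kN

Take M_B as the redundant. Released structure: two simple spans AB and BC with a hinge at B.
Rotations at B on the released spans (each span's end-slope, ×1/EI):
  span AB: triangular load, peak 28: w₀L³/(45EI) = 946.3/EI
  span BC: triangular load, peak 29: w₀L³/(45EI) = 80.56/EI
  relative rotation θ_0 = (946.3 + 80.56)/EI = 1027/EI
A unit hogging moment at B produces rotation L₁/(3EI) + L₂/(3EI) = 5.5/EI.
Compatibility: M_B·(L₁+L₂)/(3EI) = θ_0, giving M_B = 186.7 kN·m (hogging).
Span AB, ΣM about A with M_B applied at B: R_B^{AB}·11.5 = 1234 + 186.7, so R_B^{AB} = 123.6 kN and R_A = 161 − 123.6 = 37.43 kN.
Span BC, ΣM about C: R_B^{BC}·5 = 241.7 + 186.7, so R_B^{BC} = 85.67 kN and R_C = 72.5 − 85.67 = -13.17 kN.
R_B = 123.6 + 85.67 = 209.2 kN.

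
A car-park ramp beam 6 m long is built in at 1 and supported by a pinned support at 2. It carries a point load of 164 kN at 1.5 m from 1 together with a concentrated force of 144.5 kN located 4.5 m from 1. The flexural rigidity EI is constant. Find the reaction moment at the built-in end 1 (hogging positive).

Choose R_2 as the redundant. The primary structure is the cantilever fixed at 1.
Downward deflection at the released point 2 due to the loads:
  point load 164 at a = 1.5: Pa²(3L − a)/(6EI) = 1015/EI
  point load 144.5 at a = 4.5: Pa²(3L − a)/(6EI) = 6584/EI
  δ_0 = 7599/EI
Flexibility coefficient — unit upward force at 2: δ_{22} = L³/(3EI) = 72/EI.
The prop prevents deflection at 2: R_2 = δ_0/δ_{22} = 7599/72 = 105.5 kN.
Moment equilibrium about 1: M_1 = Σ(load moments about 1) − R_2·L = 896.2 − 105.5×6 = 263 kN·m.

M_1 = 263 kN·m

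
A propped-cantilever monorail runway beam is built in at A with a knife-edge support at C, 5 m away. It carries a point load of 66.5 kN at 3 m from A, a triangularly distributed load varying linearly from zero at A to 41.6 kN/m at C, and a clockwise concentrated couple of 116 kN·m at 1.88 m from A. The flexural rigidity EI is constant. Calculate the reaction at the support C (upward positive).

R_C = 107.2 kN

Take the reaction at C as the redundant and release it; the primary structure is a cantilever fixed at A.
Primary-structure tip deflection at C by superposition:
  point load 66.5 at a = 3: Pa²(3L − a)/(6EI) = 1197/EI
  triangular load, peak 41.6 at the free end: 11w₀L⁴/(120EI) = 2383/EI
  clockwise couple 116 at a = 1.88: M₀a(2L − a)/(2EI) = 885.4/EI
  δ_0 = 4466/EI
Flexibility coefficient — unit upward force at C: δ_{CC} = L³/(3EI) = 41.67/EI.
The prop prevents deflection at C: R_C = δ_0/δ_{CC} = 4466/41.67 = 107.2 kN.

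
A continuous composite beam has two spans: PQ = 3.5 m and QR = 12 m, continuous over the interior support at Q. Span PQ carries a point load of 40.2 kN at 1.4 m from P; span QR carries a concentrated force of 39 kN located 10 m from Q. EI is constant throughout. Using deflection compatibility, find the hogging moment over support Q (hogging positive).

Take M_Q as the redundant. Released structure: two simple spans PQ and QR with a hinge at Q.
End slopes at the hinge Q, treating each span as simply supported:
  span PQ: point load 40.2 at a = 1.4: Pab(L + a)/(6LEI) = 27.58/EI
  span QR: point load 39 at a = 10: Pab(L + b)/(6LEI) = 151.7/EI
  relative rotation θ_0 = (27.58 + 151.7)/EI = 179.2/EI
A unit hogging moment at Q produces rotation L₁/(3EI) + L₂/(3EI) = 5.167/EI.
Compatibility: M_Q·(L₁+L₂)/(3EI) = θ_0, giving M_Q = 34.69 kN·m (hogging).

M_Q = 34.69 kN·m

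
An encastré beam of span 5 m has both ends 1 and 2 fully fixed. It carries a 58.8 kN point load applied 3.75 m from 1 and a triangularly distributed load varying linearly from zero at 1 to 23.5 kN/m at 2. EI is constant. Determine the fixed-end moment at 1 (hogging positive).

Release both end moments; the primary structure is a simply-supported span 12 with redundants M_1 and M_2.
On the primary (simply-supported) span, the end slopes from the loading are:
  at 1: point load 58.8 at a = 3.75: Pab(L + b)/(6LEI) = 57.42/EI
  at 2: point load 58.8 at a = 3.75: Pab(L + a)/(6LEI) = 80.39/EI
  at 1: triangular load, peak 23.5: 7w₀L³/(360EI) = 57.12/EI
  at 2: triangular load, peak 23.5: w₀L³/(45EI) = 65.28/EI
  θ_10 = 114.5/EI,  θ_20 = 145.7/EI
Flexibility coefficients: a unit moment at one end gives L/(3EI) there and L/(6EI) at the far end, so f₁₁ = f₂₂ = 1.667/EI and f₁₂ = f₂₁ = 0.8333/EI.
Compatibility — zero rotation at each built-in end:
  1.667 M_1 + 0.8333 M_2 = 114.5
  0.8333 M_1 + 1.667 M_2 = 145.7
Solving the pair gives M_1 = 33.36 kN·m and M_2 = 70.72 kN·m (hogging).

M_1 = 33.36 kN·m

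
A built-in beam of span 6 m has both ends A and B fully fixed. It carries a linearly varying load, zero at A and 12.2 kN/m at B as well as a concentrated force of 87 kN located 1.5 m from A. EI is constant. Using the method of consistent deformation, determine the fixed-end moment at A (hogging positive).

M_A = 88.05 kN·m

Release both end moments; the primary structure is a simply-supported span AB with redundants M_A and M_B.
Simple-span end rotations at A and B under the given loads:
  at A: triangular load, peak 12.2: 7w₀L³/(360EI) = 51.24/EI
  at B: triangular load, peak 12.2: w₀L³/(45EI) = 58.56/EI
  at A: point load 87 at a = 1.5: Pab(L + b)/(6LEI) = 171.3/EI
  at B: point load 87 at a = 1.5: Pab(L + a)/(6LEI) = 122.3/EI
  θ_A0 = 222.5/EI,  θ_B0 = 180.9/EI
Flexibility coefficients: a unit moment at one end gives L/(3EI) there and L/(6EI) at the far end, so f₁₁ = f₂₂ = 2/EI and f₁₂ = f₂₁ = 1/EI.
Compatibility — zero rotation at each built-in end:
  2 M_A + 1 M_B = 222.5
  1 M_A + 2 M_B = 180.9
Solving the pair gives M_A = 88.05 kN·m and M_B = 46.43 kN·m (hogging).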